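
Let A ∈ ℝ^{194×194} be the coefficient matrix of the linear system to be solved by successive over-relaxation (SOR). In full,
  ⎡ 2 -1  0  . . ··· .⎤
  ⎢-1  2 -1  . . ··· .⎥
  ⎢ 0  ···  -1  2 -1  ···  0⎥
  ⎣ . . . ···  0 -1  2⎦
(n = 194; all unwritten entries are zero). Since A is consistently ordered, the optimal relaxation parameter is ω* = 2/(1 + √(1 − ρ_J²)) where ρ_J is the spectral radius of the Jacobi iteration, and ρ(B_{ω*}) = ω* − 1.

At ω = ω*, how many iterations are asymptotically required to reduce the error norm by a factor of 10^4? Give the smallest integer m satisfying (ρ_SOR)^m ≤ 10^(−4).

ρ_J = max_k |cos(kπ/195)| = cos(π/195) = 0.9998702
1 − cos²(π/195) = sin²(π/195) ⇒ √(1−ρ_J²) = sin(π/195) = 0.0161100.
Then 2/(1+√(1−ρ_J²)) = 2/(1+0.0161100); ω* = 2/1.0161100 = 1.9682908.
At ω = 1.9682908 every |λ(B_ω)| = ω−1, so ρ_SOR = 0.9682908.
(0.9682908)^m ≤ 10^{−4}  ⇒  m·ln(0.9682908) ≤ −4·ln10  ⇒  m ≥ 285.833  ⇒  m = 286

m = 286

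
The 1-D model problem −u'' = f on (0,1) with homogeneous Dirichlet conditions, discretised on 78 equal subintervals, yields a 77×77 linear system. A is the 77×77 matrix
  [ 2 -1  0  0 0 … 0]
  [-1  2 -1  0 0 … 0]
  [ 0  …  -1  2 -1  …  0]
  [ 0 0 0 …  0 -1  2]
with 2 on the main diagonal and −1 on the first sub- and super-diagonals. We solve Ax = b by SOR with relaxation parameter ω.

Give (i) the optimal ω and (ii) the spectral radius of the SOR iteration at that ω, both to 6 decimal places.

[ρ_J] n=77: ρ(B_J) = cos(π/(n+1)) = cos(π/78) = 0.999189.
√(1 − cos²(π/78)) = sin(π/78) ≈ 0.0402659.
Then 2/(1+√(1−ρ_J²)) = 2/(1+0.0402659); ω* = 2/1.0402659 = 1.922585.
and ρ(B_{ω*}) = 1.922585 − 1 = 0.922585.

ω* = 1.922585, ρ_SOR = 0.922585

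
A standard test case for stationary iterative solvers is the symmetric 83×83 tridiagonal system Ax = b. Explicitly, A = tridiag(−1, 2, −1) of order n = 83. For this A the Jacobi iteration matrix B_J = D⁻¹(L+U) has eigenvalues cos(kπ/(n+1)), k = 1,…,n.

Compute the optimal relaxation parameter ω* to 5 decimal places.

[ρ_J] n=83: ρ(B_J) = cos(π/(n+1)) = cos(π/84) = 0.99930.
root = sin(π/84) = 0.037391  (since 1−cos² = sin²).
ω* = 2/(1+0.037391) = 1.92791
At ω = 1.92791 every |λ(B_ω)| = ω−1, so ρ_SOR = 0.92791.

ω* = 1.92791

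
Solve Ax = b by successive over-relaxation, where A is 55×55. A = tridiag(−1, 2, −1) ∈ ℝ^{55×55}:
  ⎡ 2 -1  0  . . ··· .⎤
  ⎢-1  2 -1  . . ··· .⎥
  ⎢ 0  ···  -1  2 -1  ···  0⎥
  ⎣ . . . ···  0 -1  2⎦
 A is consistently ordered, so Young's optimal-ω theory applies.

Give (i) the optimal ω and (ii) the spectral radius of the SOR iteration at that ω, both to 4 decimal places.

spectrum of D⁻¹(L+U) = {cos(kπ/56) : 1≤k≤55}; ρ_J = cos(π/56) = 0.9984.
√(1−ρ_J²) = |sin(π/56)| = 0.05607
Young: ω* = 2/(1+√(1−ρ_J²)) = 2/(1+0.05607) = 2/1.05607 = 1.8938.
ρ(B_{ω*}) = ω*−1 = 0.8938

ω* = 1.8938, ρ_SOR = 0.8938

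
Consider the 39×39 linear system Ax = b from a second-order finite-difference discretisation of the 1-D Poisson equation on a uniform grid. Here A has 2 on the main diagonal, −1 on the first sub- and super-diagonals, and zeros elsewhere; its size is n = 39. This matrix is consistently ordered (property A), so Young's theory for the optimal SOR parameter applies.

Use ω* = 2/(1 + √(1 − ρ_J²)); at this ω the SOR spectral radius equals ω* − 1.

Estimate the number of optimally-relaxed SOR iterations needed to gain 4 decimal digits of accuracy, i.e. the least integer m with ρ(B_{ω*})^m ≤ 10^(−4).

m = 59

spectrum of D⁻¹(L+U) = {cos(kπ/40) : 1≤k≤39}; ρ_J = cos(π/40) = 0.9969173.
√(1 − cos²(π/40)) = sin(π/40) ≈ 0.0784591.
So ω* = 2/1.0784591 = 1.8544978 (Young).
and ρ(B_{ω*}) = 1.8544978 − 1 = 0.8544978.
Need (0.8544978)^m ≤ 10^(−4): m ≥ 4·ln10/|ln 0.8544978| = 9.21034/0.157241 = 58.575 ⇒ m = 59.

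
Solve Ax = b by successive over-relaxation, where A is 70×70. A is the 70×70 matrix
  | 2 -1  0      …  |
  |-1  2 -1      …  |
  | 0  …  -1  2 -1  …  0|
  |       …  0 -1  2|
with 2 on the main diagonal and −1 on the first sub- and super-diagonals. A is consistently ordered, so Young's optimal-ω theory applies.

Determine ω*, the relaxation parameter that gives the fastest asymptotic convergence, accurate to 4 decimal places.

n=70: λ(B_J) = 1 − λ(A)/2 = cos(kπ/71); k=1 gives ρ_J = 0.9990.
root = sin(π/71) = 0.04423  (since 1−cos² = sin²).
[ω*] 2 ÷ (1 + 0.04423) = 2 ÷ 1.04423 = 1.9153.
ρ_SOR = ω* − 1 ≈ 0.9153.

ω* = 1.9153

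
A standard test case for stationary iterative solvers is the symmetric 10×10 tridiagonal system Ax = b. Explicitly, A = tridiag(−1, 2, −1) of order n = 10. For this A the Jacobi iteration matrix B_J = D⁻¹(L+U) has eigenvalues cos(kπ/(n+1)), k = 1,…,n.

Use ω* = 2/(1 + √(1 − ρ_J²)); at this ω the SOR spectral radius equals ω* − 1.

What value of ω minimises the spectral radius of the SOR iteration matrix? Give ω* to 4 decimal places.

spectrum of D⁻¹(L+U) = {cos(kπ/11) : 1≤k≤10}; ρ_J = cos(π/11) = 0.9595.
root = sin(π/11) = 0.28173  (since 1−cos² = sin²).
So ω* = 2/1.28173 = 1.5604 (Young).
ρ_SOR = ω* − 1 = 1.5604 − 1 = 0.5604.

ω* = 1.5604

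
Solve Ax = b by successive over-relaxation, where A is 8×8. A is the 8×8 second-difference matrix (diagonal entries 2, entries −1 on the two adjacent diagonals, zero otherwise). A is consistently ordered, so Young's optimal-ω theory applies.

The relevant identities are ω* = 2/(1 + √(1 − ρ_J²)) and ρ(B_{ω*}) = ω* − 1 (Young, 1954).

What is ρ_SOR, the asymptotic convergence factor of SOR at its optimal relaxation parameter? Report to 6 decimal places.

½·tridiag(1,0,1) at n=8: λ_k = cos(kπ/9); max |λ| at k=1 ⇒ ρ_J = cos(π/9) ≈ 0.939693.
√(1 − cos²(π/9)) = sin(π/9) ≈ 0.3420201.
ω* = 2 / (1 + 0.3420201) = 2 / 1.3420201 ≈ 1.490291.
Hence ρ(B_{ω*}) = 1.490291 − 1 = 0.490291.

ρ_SOR = 0.490291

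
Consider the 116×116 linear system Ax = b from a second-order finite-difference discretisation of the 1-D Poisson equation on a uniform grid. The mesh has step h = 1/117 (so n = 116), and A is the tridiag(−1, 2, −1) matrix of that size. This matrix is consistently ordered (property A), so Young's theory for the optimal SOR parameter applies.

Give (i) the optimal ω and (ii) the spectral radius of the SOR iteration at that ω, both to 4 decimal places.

ω* = 1.9477, ρ_SOR = 0.9477

spectrum of D⁻¹(L+U) = {cos(kπ/117) : 1≤k≤116}; ρ_J = cos(π/117) = 0.9996.
√(1 − cos²(π/117)) = sin(π/117) ≈ 0.02685.
Then 2/(1+√(1−ρ_J²)) = 2/(1+0.02685); ω* = 2/1.02685 = 1.9477.
ρ_SOR = ω* − 1 ≈ 0.9477.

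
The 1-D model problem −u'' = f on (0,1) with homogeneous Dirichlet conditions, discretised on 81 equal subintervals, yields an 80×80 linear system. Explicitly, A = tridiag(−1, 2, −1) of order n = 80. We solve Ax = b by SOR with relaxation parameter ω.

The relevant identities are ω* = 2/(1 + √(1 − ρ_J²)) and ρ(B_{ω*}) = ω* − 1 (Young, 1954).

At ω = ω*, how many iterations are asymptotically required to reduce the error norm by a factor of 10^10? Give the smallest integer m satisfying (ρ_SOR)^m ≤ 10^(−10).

m = 297

With n=80, ρ(Jacobi) = cos(π/81) = 0.9992480.
√(1 − cos²(π/81)) = sin(π/81) ≈ 0.0387754.
ω* = 2/(1 + 0.0387754) = 2/1.0387754 = 1.9253440.
ρ_SOR = ω* − 1 = 1.9253440 − 1 = 0.9253440.
For 10 digits: m = 10·ln10 / (−ln 0.9253440) = 23.0259/0.0775897 = 296.765; round up → m = 297.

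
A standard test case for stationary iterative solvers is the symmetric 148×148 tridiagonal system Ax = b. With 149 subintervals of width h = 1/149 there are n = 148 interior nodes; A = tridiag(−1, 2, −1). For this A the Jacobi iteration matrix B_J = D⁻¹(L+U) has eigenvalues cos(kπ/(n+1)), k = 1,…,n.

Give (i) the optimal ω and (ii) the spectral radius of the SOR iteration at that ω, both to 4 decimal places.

ρ_J = max_k |cos(kπ/149)| = cos(π/149) = 0.9998
√(1 − cos²(π/149)) = sin(π/149) ≈ 0.02108.
[ω*] 2 ÷ (1 + 0.02108) = 2 ÷ 1.02108 = 1.9587.
ρ_SOR = ω* − 1 = 1.9587 − 1 = 0.9587.

ω* = 1.9587, ρ_SOR = 0.9587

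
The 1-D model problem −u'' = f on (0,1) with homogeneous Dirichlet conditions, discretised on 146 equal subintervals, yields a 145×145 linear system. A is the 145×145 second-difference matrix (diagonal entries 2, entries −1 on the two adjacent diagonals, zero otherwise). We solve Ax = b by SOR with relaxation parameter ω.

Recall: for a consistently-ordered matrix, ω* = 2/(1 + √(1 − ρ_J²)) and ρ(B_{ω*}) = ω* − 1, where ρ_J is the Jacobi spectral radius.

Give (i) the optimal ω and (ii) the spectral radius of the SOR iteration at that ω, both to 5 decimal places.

spectrum of D⁻¹(L+U) = {cos(kπ/146) : 1≤k≤145}; ρ_J = cos(π/146) = 0.99977.
root = sin(π/146) = 0.021516  (since 1−cos² = sin²).
Then 2/(1+√(1−ρ_J²)) = 2/(1+0.021516); ω* = 2/1.021516 = 1.95787.
At ω = 1.95787 every |λ(B_ω)| = ω−1, so ρ_SOR = 0.95787.

ω* = 1.95787, ρ_SOR = 0.95787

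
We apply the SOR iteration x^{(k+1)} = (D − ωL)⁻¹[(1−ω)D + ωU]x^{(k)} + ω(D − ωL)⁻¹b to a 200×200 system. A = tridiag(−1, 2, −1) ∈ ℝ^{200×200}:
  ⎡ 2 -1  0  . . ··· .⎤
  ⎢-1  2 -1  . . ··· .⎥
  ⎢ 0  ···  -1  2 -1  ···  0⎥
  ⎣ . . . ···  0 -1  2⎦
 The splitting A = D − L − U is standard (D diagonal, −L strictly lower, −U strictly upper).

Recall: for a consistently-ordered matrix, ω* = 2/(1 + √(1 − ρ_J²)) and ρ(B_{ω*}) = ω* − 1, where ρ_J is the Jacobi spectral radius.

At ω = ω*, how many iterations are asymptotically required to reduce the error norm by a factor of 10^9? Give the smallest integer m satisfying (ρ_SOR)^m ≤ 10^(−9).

m = 663

n=200: λ(B_J) = 1 − λ(A)/2 = cos(kπ/201); k=1 gives ρ_J = 0.9998779.
√(1−ρ_J²) = |sin(π/201)| = 0.0156292
ω* = 2/(1 + 0.0156292) = 2/1.0156292 = 1.9692226.
ρ_SOR = ω* − 1 ≈ 0.9692226.
Need (0.9692226)^m ≤ 10^(−9): m ≥ 9·ln10/|ln 0.9692226| = 20.7233/0.031261 = 662.912 ⇒ m = 663.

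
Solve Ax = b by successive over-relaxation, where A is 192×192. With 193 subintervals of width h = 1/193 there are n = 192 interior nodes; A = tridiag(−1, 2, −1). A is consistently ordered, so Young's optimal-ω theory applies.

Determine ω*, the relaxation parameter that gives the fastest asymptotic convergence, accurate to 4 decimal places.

With n=192, ρ(Jacobi) = cos(π/193) = 0.9999.
√(1 − cos²(π/193)) = sin(π/193) ≈ 0.01628.
[ω*] 2 ÷ (1 + 0.01628) = 2 ÷ 1.01628 = 1.9680.
Hence ρ(B_{ω*}) = 1.9680 − 1 = 0.9680.

ω* = 1.9680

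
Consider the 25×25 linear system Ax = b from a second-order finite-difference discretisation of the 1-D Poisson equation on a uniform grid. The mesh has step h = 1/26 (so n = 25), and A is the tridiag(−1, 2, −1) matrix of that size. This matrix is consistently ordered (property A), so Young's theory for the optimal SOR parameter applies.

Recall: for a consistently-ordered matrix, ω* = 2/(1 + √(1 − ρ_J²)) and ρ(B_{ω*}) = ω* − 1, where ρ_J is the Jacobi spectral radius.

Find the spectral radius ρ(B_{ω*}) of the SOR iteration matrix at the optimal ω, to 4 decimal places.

ρ_SOR = 0.7849

n=25: λ(B_J) = 1 − λ(A)/2 = cos(kπ/26); k=1 gives ρ_J = 0.9927.
root = sin(π/26) = 0.12054  (since 1−cos² = sin²).
ω* = 2/(1 + 0.12054) = 2/1.12054 = 1.7849.
ρ_SOR = ω* − 1 = 1.7849 − 1 = 0.7849.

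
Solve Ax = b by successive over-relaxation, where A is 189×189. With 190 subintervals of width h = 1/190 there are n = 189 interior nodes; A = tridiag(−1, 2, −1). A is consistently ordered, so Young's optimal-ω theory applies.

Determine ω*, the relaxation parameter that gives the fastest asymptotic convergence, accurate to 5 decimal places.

B_J for the 189×189 system has eigenvalues cos(kπ/190); ρ_J = cos(π/190) = 0.99986.
√(1−ρ_J²) = |sin(π/190)| = 0.016534
ω* = 2/(1+0.016534) = 1.96747
At ω = 1.96747 every |λ(B_ω)| = ω−1, so ρ_SOR = 0.96747.

ω* = 1.96747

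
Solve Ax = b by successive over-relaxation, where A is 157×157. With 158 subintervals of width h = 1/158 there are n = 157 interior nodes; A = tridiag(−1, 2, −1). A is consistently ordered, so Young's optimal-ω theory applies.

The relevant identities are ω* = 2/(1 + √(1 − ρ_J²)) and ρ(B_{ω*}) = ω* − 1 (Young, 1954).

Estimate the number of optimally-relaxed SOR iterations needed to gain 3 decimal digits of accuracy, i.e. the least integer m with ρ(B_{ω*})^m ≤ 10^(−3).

m = 174

B_J for the 157×157 system has eigenvalues cos(kπ/158); ρ_J = cos(π/158) = 0.9998023.
1 − cos²(π/158) = sin²(π/158) ⇒ √(1−ρ_J²) = sin(π/158) = 0.0198822.
ω* = 2 / (1 + 0.0198822) = 2 / 1.0198822 ≈ 1.9610108.
Hence ρ(B_{ω*}) = 1.9610108 − 1 = 0.9610108.
m ≥ 3·ln10 / (−ln 0.9610108) = 173.694; smallest integer m = 174.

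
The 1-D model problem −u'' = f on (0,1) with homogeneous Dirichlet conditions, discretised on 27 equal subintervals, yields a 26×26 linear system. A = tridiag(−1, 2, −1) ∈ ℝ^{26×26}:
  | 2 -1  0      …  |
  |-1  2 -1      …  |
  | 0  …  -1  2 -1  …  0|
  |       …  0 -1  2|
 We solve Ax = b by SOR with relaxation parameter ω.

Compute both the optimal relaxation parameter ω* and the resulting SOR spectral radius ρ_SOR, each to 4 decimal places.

[ρ_J] n=26: ρ(B_J) = cos(π/(n+1)) = cos(π/27) = 0.9932.
root = sin(π/27) = 0.11609  (since 1−cos² = sin²).
ω* = 2/(1 + 0.11609) = 2/1.11609 = 1.7920.
Hence ρ(B_{ω*}) = 1.7920 − 1 = 0.7920.

ω* = 1.7920, ρ_SOR = 0.7920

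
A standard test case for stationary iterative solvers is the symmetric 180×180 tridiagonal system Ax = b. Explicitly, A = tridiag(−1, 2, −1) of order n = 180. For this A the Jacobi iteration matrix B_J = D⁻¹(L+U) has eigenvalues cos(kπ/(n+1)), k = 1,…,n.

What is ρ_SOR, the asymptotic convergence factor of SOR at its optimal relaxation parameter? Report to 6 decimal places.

ρ_SOR = 0.965880

n=180: λ(B_J) = 1 − λ(A)/2 = cos(kπ/181); k=1 gives ρ_J = 0.999849.
√(1 − cos²(π/181)) = sin(π/181) ≈ 0.0173560.
ω* = 2 / (1 + 0.0173560) = 2 / 1.0173560 ≈ 1.965880.
ρ(B_{ω*}) = ω*−1 = 0.965880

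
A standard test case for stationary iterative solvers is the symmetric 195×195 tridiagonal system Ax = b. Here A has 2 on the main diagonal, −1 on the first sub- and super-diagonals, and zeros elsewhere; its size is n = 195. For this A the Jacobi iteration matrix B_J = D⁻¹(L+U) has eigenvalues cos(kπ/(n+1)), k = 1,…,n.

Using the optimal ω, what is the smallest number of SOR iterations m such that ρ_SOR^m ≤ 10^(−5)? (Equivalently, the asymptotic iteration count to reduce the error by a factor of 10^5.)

m = 360

With n=195, ρ(Jacobi) = cos(π/196) = 0.9998715.
√(1−ρ_J²) = |sin(π/196)| = 0.0160278
ω* = 2/(1 + 0.0160278) = 2/1.0160278 = 1.9684501.
and ρ(B_{ω*}) = 1.9684501 − 1 = 0.9684501.
5·ln10 = 11.5129; −ln(0.9684501) = 0.0320583; m = ⌈11.5129/0.0320583⌉ = ⌈359.124⌉ = 360.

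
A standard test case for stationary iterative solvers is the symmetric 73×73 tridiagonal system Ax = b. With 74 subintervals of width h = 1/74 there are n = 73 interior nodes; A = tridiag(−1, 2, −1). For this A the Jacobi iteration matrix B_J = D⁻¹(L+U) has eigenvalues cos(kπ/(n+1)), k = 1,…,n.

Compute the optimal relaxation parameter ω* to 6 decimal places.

ω* = 1.918573

ρ_J = max_k |cos(kπ/74)| = cos(π/74) = 0.999099
√(1−ρ_J²) simplifies to sin(π/74) = 0.0424412.
ω* = 2/(1+0.0424412) = 1.918573
ρ(B_{ω*}) = ω*−1 = 0.918573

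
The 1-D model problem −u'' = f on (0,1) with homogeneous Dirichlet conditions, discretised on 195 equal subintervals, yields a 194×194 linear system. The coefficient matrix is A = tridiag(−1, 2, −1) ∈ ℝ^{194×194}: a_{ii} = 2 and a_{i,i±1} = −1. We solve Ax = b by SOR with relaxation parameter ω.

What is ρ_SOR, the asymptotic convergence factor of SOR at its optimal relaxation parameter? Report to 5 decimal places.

ρ_SOR = 0.96829

[ρ_J] n=194: ρ(B_J) = cos(π/(n+1)) = cos(π/195) = 0.99987.
√(1 − cos²(π/195)) = sin(π/195) ≈ 0.016110.
ω* = 2/(1+0.016110) = 1.96829
At ω = 1.96829 every |λ(B_ω)| = ω−1, so ρ_SOR = 0.96829.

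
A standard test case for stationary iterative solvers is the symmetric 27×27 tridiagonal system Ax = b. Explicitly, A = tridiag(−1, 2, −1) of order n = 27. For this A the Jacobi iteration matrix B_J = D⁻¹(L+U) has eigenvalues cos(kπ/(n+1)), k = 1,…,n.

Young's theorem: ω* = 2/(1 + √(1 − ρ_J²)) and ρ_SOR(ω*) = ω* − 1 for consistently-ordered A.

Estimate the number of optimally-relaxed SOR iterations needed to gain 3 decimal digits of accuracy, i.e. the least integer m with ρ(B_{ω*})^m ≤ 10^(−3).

m = 31

n=27: λ(B_J) = 1 − λ(A)/2 = cos(kπ/28); k=1 gives ρ_J = 0.9937122.
√(1 − cos²(π/28)) = sin(π/28) ≈ 0.1119645.
So ω* = 2/1.1119645 = 1.7986186 (Young).
At ω = 1.7986186 every |λ(B_ω)| = ω−1, so ρ_SOR = 0.7986186.
ρ_SOR^m ≤ 10^(−3) ⇔ m ≥ 3·ln10/(−ln 0.7986186) = 6.90776/0.224872 = 30.719; m = ⌈30.719⌉ = 31.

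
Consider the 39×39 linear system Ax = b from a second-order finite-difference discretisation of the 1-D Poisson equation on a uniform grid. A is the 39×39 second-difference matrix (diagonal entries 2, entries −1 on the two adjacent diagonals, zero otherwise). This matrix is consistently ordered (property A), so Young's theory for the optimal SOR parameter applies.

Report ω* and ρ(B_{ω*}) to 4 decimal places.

B_J for the 39×39 system has eigenvalues cos(kπ/40); ρ_J = cos(π/40) = 0.9969.
root = sin(π/40) = 0.07846  (since 1−cos² = sin²).
[ω*] 2 ÷ (1 + 0.07846) = 2 ÷ 1.07846 = 1.8545.
ρ(B_{ω*}) = ω*−1 = 0.8545

ω* = 1.8545, ρ_SOR = 0.8545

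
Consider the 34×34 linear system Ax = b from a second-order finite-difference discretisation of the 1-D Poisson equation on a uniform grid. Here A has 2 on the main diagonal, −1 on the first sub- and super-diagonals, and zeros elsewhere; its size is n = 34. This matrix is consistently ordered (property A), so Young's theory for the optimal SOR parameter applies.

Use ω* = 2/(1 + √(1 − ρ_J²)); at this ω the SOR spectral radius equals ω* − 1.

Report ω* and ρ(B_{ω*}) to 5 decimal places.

ω* = 1.83547, ρ_SOR = 0.83547

With n=34, ρ(Jacobi) = cos(π/35) = 0.99597.
1 − cos²(π/35) = sin²(π/35) ⇒ √(1−ρ_J²) = sin(π/35) = 0.089639.
ω* = 2/(1 + 0.089639) = 2/1.089639 = 1.83547.
At ω = 1.83547 every |λ(B_ω)| = ω−1, so ρ_SOR = 0.83547.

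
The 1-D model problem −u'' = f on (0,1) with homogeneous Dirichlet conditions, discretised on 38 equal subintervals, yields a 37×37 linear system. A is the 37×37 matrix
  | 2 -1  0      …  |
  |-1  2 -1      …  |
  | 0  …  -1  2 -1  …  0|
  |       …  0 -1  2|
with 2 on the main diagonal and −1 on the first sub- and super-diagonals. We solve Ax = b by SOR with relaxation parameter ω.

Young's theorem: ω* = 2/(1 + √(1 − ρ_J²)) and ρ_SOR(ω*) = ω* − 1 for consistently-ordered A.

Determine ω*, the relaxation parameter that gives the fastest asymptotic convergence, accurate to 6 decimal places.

ρ_J = max_k |cos(kπ/38)| = cos(π/38) = 0.996584
√(1−ρ_J²) simplifies to sin(π/38) = 0.0825793.
Then 2/(1+√(1−ρ_J²)) = 2/(1+0.0825793); ω* = 2/1.0825793 = 1.847440.
Hence ρ(B_{ω*}) = 1.847440 − 1 = 0.847440.

ω* = 1.847440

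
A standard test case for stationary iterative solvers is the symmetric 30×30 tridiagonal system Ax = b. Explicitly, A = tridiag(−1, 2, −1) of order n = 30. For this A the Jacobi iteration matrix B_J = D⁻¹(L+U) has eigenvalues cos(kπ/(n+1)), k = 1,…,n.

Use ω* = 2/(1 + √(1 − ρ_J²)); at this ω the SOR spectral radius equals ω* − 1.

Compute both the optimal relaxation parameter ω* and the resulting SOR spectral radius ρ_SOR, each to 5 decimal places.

spectrum of D⁻¹(L+U) = {cos(kπ/31) : 1≤k≤30}; ρ_J = cos(π/31) = 0.99487.
root = sin(π/31) = 0.101168  (since 1−cos² = sin²).
So ω* = 2/1.101168 = 1.81625 (Young).
and ρ(B_{ω*}) = 1.81625 − 1 = 0.81625.

ω* = 1.81625, ρ_SOR = 0.81625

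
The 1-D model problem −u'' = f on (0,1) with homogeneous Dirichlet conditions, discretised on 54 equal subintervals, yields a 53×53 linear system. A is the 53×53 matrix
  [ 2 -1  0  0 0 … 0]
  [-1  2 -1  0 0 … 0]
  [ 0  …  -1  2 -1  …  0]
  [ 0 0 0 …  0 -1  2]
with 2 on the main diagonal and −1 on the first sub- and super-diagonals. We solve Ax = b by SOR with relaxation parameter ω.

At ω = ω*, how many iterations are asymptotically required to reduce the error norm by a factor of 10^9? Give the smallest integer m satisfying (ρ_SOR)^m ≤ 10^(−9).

m = 179

B_J for the 53×53 system has eigenvalues cos(kπ/54); ρ_J = cos(π/54) = 0.9983082.
root = sin(π/54) = 0.0581448  (since 1−cos² = sin²).
Then 2/(1+√(1−ρ_J²)) = 2/(1+0.0581448); ω* = 2/1.0581448 = 1.8901005.
ρ_SOR = ω* − 1 = 1.8901005 − 1 = 0.8901005.
(0.8901005)^m ≤ 10^{−9}  ⇒  m·ln(0.8901005) ≤ −9·ln10  ⇒  m ≥ 178.003  ⇒  m = 179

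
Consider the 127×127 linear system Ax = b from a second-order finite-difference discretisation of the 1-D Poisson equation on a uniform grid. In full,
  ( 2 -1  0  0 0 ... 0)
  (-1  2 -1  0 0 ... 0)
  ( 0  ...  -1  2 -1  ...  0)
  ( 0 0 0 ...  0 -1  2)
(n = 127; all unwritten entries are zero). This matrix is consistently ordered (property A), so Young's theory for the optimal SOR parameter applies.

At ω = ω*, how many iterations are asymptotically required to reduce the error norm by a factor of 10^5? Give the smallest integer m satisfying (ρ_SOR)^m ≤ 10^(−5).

½·tridiag(1,0,1) at n=127: λ_k = cos(kπ/128); max |λ| at k=1 ⇒ ρ_J = cos(π/128) ≈ 0.9996988.
√(1−ρ_J²) simplifies to sin(π/128) = 0.0245412.
ω* = 2/(1 + 0.0245412) = 2/1.0245412 = 1.9520933.
and ρ(B_{ω*}) = 1.9520933 − 1 = 0.9520933.
m ≥ 5·ln10 / (−ln 0.9520933) = 234.516; smallest integer m = 235.

m = 235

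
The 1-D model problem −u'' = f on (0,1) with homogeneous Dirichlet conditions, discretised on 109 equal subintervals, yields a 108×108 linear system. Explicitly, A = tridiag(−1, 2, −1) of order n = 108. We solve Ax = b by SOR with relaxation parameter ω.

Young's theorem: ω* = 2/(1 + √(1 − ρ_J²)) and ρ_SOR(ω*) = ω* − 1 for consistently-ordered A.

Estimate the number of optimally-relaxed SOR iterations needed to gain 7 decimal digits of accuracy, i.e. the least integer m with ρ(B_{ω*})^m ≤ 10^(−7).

ρ_J = max_k |cos(kπ/109)| = cos(π/109) = 0.9995847
1 − cos²(π/109) = sin²(π/109) ⇒ √(1−ρ_J²) = sin(π/109) = 0.0288180.
Then 2/(1+√(1−ρ_J²)) = 2/(1+0.0288180); ω* = 2/1.0288180 = 1.9439784.
At ω = 1.9439784 every |λ(B_ω)| = ω−1, so ρ_SOR = 0.9439784.
For 7 digits: m = 7·ln10 / (−ln 0.9439784) = 16.1181/0.057652 = 279.576; round up → m = 280.

m = 280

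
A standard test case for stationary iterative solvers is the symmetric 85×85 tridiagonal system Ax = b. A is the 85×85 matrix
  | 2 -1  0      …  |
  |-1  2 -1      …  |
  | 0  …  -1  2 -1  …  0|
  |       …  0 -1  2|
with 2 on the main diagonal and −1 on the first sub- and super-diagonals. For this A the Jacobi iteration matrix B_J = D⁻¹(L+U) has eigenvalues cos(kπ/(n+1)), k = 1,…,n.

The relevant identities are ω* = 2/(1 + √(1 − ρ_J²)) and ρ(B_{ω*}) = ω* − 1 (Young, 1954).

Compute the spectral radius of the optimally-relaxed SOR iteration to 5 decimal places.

ρ_SOR = 0.92953

B_J for the 85×85 system has eigenvalues cos(kπ/86); ρ_J = cos(π/86) = 0.99933.
√(1 − cos²(π/86)) = sin(π/86) ≈ 0.036522.
ω* = 2/(1 + 0.036522) = 2/1.036522 = 1.92953.
ρ_SOR = ω* − 1 ≈ 0.92953.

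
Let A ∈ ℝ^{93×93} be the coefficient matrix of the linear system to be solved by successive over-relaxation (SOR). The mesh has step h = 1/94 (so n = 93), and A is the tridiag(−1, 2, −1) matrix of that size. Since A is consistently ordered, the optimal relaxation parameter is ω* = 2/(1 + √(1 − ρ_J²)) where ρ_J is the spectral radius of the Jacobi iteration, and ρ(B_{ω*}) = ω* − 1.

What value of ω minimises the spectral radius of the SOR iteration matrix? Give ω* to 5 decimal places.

spectrum of D⁻¹(L+U) = {cos(kπ/94) : 1≤k≤93}; ρ_J = cos(π/94) = 0.99944.
√(1−ρ_J²) simplifies to sin(π/94) = 0.033415.
Young: ω* = 2/(1+√(1−ρ_J²)) = 2/(1+0.033415) = 2/1.033415 = 1.93533.
[ρ_SOR] ω* − 1 = 0.93533.

ω* = 1.93533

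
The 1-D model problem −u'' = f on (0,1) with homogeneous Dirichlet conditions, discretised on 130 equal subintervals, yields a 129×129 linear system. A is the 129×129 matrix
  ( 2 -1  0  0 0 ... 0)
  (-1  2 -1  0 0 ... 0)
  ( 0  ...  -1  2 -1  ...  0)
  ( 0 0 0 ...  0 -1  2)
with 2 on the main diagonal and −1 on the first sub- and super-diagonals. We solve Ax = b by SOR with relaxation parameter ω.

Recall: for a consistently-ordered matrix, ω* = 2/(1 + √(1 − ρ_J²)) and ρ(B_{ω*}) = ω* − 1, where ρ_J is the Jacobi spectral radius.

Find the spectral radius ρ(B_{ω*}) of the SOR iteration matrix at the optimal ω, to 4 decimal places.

ρ_SOR = 0.9528

With n=129, ρ(Jacobi) = cos(π/130) = 0.9997.
√(1−ρ_J²) = |sin(π/130)| = 0.02416
[ω*] 2 ÷ (1 + 0.02416) = 2 ÷ 1.02416 = 1.9528.
At ω = 1.9528 every |λ(B_ω)| = ω−1, so ρ_SOR = 0.9528.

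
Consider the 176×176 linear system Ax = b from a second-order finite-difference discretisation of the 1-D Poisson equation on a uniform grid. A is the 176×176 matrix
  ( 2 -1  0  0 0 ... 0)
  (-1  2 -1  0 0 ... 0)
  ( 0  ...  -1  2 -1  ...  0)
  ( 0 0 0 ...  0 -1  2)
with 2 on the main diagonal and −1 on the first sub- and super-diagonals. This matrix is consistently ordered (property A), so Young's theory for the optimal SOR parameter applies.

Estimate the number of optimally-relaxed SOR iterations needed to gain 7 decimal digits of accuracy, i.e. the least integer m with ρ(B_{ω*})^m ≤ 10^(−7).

m = 455

B_J for the 176×176 system has eigenvalues cos(kπ/177); ρ_J = cos(π/177) = 0.9998425.
√(1−ρ_J²) = |sin(π/177)| = 0.0177482
[ω*] 2 ÷ (1 + 0.0177482) = 2 ÷ 1.0177482 = 1.9651226.
and ρ(B_{ω*}) = 1.9651226 − 1 = 0.9651226.
(0.9651226)^m ≤ 10^{−7}  ⇒  m·ln(0.9651226) ≤ −7·ln10  ⇒  m ≥ 454.030  ⇒  m = 455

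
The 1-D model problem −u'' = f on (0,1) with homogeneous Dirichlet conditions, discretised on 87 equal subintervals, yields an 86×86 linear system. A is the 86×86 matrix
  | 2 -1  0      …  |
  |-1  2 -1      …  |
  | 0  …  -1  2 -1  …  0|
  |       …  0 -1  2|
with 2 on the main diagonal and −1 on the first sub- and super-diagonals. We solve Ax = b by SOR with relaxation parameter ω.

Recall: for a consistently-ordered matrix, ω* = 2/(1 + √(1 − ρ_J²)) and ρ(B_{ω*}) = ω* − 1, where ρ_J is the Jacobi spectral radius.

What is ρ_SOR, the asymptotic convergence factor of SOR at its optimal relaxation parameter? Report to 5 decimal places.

ρ_SOR = 0.93031

spectrum of D⁻¹(L+U) = {cos(kπ/87) : 1≤k≤86}; ρ_J = cos(π/87) = 0.99935.
√(1−ρ_J²) simplifies to sin(π/87) = 0.036102.
So ω* = 2/1.036102 = 1.93031 (Young).
[ρ_SOR] ω* − 1 = 0.93031.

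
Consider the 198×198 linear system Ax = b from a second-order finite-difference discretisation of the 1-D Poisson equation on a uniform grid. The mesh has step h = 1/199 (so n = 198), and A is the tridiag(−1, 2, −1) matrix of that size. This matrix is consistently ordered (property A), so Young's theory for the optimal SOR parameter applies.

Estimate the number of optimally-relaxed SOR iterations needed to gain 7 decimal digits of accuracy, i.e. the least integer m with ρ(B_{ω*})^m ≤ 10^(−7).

m = 511

With n=198, ρ(Jacobi) = cos(π/199) = 0.9998754.
1 − cos²(π/199) = sin²(π/199) ⇒ √(1−ρ_J²) = sin(π/199) = 0.0157862.
ω* = 2/(1+0.0157862) = 1.9689183
[ρ_SOR] ω* − 1 = 0.9689183.
(0.9689183)^m ≤ 10^{−7}  ⇒  m·ln(0.9689183) ≤ −7·ln10  ⇒  m ≥ 510.470  ⇒  m = 511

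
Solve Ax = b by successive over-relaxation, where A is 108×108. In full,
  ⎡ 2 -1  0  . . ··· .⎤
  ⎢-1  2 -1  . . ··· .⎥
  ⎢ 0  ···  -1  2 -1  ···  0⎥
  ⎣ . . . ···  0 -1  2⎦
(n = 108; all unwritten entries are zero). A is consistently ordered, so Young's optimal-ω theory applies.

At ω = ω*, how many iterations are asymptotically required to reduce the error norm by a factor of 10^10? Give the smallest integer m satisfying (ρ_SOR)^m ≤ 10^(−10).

m = 400

spectrum of D⁻¹(L+U) = {cos(kπ/109) : 1≤k≤108}; ρ_J = cos(π/109) = 0.9995847.
√(1 − cos²(π/109)) = sin(π/109) ≈ 0.0288180.
Young: ω* = 2/(1+√(1−ρ_J²)) = 2/(1+0.0288180) = 2/1.0288180 = 1.9439784.
Hence ρ(B_{ω*}) = 1.9439784 − 1 = 0.9439784.
(0.9439784)^m ≤ 10^{−10}  ⇒  m·ln(0.9439784) ≤ −10·ln10  ⇒  m ≥ 399.395  ⇒  m = 400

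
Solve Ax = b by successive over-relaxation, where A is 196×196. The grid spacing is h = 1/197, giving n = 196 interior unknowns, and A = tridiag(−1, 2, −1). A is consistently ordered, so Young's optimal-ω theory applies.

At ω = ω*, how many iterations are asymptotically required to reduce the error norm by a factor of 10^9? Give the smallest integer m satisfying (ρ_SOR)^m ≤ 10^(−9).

n=196: λ(B_J) = 1 − λ(A)/2 = cos(kπ/197); k=1 gives ρ_J = 0.9998728.
√(1−ρ_J²) simplifies to sin(π/197) = 0.0159465.
ω* = 2/(1 + 0.0159465) = 2/1.0159465 = 1.9686076.
Hence ρ(B_{ω*}) = 1.9686076 − 1 = 0.9686076.
m ≥ 9·ln10 / (−ln 0.9686076) = 649.721; smallest integer m = 650.

m = 650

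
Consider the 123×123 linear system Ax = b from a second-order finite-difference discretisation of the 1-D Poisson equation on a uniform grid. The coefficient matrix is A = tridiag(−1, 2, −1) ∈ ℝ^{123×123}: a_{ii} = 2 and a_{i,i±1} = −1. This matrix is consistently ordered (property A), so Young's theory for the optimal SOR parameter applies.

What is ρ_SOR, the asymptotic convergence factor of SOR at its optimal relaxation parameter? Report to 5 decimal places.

spectrum of D⁻¹(L+U) = {cos(kπ/124) : 1≤k≤123}; ρ_J = cos(π/124) = 0.99968.
√(1−ρ_J²) = |sin(π/124)| = 0.025333
ω* = 2/(1 + 0.025333) = 2/1.025333 = 1.95059.
Hence ρ(B_{ω*}) = 1.95059 − 1 = 0.95059.

ρ_SOR = 0.95059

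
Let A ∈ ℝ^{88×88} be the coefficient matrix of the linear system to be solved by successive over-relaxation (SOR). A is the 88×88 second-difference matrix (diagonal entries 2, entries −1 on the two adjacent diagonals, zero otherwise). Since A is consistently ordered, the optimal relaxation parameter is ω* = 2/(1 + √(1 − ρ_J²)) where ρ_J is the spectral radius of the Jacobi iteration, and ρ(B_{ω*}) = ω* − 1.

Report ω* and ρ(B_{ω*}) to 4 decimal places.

[ρ_J] n=88: ρ(B_J) = cos(π/(n+1)) = cos(π/89) = 0.9994.
root = sin(π/89) = 0.03529  (since 1−cos² = sin²).
ω* = 2/(1 + 0.03529) = 2/1.03529 = 1.9318.
[ρ_SOR] ω* − 1 = 0.9318.

ω* = 1.9318, ρ_SOR = 0.9318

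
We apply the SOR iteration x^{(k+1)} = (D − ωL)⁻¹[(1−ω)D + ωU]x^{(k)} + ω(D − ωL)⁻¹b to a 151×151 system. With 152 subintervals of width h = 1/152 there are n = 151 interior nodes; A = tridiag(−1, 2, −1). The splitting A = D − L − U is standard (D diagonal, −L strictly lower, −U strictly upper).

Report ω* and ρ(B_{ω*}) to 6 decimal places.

ω* = 1.959503, ρ_SOR = 0.959503

½·tridiag(1,0,1) at n=151: λ_k = cos(kπ/152); max |λ| at k=1 ⇒ ρ_J = cos(π/152) ≈ 0.999786.
1 − cos²(π/152) = sin²(π/152) ⇒ √(1−ρ_J²) = sin(π/152) = 0.0206669.
Then 2/(1+√(1−ρ_J²)) = 2/(1+0.0206669); ω* = 2/1.0206669 = 1.959503.
ρ_SOR = ω* − 1 = 1.959503 − 1 = 0.959503.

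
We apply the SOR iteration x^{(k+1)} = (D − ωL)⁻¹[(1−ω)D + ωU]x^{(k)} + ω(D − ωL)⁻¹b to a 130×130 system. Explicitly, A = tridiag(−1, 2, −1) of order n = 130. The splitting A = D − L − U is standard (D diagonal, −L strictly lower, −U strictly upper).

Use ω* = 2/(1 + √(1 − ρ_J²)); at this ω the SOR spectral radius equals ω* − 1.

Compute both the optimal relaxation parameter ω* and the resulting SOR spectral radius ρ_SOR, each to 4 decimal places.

ω* = 1.9532, ρ_SOR = 0.9532

spectrum of D⁻¹(L+U) = {cos(kπ/131) : 1≤k≤130}; ρ_J = cos(π/131) = 0.9997.
√(1−ρ_J²) = |sin(π/131)| = 0.02398
ω* = 2/(1 + 0.02398) = 2/1.02398 = 1.9532.
[ρ_SOR] ω* − 1 = 0.9532.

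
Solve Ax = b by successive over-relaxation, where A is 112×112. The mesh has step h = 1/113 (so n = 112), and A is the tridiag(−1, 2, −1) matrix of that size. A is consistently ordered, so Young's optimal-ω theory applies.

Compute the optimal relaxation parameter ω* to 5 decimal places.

ρ_J = max_k |cos(kπ/113)| = cos(π/113) = 0.99961
root = sin(π/113) = 0.027798  (since 1−cos² = sin²).
ω* = 2/(1 + 0.027798) = 2/1.027798 = 1.94591.
At ω = 1.94591 every |λ(B_ω)| = ω−1, so ρ_SOR = 0.94591.

ω* = 1.94591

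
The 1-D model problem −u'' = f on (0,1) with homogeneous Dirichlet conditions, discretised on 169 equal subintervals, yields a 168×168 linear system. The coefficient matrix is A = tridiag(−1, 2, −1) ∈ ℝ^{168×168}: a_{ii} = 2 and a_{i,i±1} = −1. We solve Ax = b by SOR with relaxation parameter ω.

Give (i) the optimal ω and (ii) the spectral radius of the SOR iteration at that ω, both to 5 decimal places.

ω* = 1.96350, ρ_SOR = 0.96350

With n=168, ρ(Jacobi) = cos(π/169) = 0.99983.
√(1−ρ_J²) = |sin(π/169)| = 0.018588
Then 2/(1+√(1−ρ_J²)) = 2/(1+0.018588); ω* = 2/1.018588 = 1.96350.
and ρ(B_{ω*}) = 1.96350 − 1 = 0.96350.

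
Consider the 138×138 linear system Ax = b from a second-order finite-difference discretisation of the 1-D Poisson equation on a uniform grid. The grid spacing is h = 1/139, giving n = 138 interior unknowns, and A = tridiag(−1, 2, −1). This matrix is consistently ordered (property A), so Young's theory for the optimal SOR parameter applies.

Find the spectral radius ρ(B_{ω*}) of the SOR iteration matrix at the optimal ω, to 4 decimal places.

ρ_SOR = 0.9558

n=138: λ(B_J) = 1 − λ(A)/2 = cos(kπ/139); k=1 gives ρ_J = 0.9997.
√(1−ρ_J²) = |sin(π/139)| = 0.02260
ω* = 2 / (1 + 0.02260) = 2 / 1.02260 ≈ 1.9558.
ρ_SOR = ω* − 1 = 1.9558 − 1 = 0.9558.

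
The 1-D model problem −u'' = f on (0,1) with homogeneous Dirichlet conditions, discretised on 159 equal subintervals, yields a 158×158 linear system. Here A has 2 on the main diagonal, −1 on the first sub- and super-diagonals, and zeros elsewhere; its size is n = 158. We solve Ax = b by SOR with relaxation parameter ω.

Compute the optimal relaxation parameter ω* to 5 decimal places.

With n=158, ρ(Jacobi) = cos(π/159) = 0.99980.
√(1−ρ_J²) simplifies to sin(π/159) = 0.019757.
ω* = 2/(1 + 0.019757) = 2/1.019757 = 1.96125.
and ρ(B_{ω*}) = 1.96125 − 1 = 0.96125.

ω* = 1.96125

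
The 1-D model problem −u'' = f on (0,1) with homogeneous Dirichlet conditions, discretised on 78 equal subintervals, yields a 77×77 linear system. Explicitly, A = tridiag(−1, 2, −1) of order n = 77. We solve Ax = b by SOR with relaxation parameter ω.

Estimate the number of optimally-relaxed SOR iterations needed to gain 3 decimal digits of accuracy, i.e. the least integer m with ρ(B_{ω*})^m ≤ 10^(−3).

m = 86

½·tridiag(1,0,1) at n=77: λ_k = cos(kπ/78); max |λ| at k=1 ⇒ ρ_J = cos(π/78) ≈ 0.9991890.
√(1 − cos²(π/78)) = sin(π/78) ≈ 0.0402659.
ω* = 2/(1+0.0402659) = 1.9225854
ρ_SOR = ω* − 1 = 1.9225854 − 1 = 0.9225854.
3·ln10 = 6.90776; −ln(0.9225854) = 0.0805753; m = ⌈6.90776/0.0805753⌉ = ⌈85.730⌉ = 86.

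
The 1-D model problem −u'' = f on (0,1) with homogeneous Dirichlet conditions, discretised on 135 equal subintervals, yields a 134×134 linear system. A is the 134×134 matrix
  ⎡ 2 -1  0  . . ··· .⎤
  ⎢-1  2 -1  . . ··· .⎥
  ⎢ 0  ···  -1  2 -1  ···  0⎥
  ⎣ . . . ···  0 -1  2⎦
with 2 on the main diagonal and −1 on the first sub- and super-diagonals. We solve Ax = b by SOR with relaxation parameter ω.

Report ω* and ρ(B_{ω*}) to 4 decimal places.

ω* = 1.9545, ρ_SOR = 0.9545

spectrum of D⁻¹(L+U) = {cos(kπ/135) : 1≤k≤134}; ρ_J = cos(π/135) = 0.9997.
root = sin(π/135) = 0.02327  (since 1−cos² = sin²).
So ω* = 2/1.02327 = 1.9545 (Young).
and ρ(B_{ω*}) = 1.9545 − 1 = 0.9545.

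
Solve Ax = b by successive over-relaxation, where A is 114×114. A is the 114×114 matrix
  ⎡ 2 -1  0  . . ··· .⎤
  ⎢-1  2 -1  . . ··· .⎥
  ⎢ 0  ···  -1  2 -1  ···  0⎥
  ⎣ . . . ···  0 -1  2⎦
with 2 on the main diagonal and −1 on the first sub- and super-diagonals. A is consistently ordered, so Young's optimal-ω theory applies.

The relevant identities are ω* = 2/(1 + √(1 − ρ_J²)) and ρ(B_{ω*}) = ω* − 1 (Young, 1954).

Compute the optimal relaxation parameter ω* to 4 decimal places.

ω* = 1.9468

B_J for the 114×114 system has eigenvalues cos(kπ/115); ρ_J = cos(π/115) = 0.9996.
root = sin(π/115) = 0.02731  (since 1−cos² = sin²).
ω* = 2/(1 + 0.02731) = 2/1.02731 = 1.9468.
and ρ(B_{ω*}) = 1.9468 − 1 = 0.9468.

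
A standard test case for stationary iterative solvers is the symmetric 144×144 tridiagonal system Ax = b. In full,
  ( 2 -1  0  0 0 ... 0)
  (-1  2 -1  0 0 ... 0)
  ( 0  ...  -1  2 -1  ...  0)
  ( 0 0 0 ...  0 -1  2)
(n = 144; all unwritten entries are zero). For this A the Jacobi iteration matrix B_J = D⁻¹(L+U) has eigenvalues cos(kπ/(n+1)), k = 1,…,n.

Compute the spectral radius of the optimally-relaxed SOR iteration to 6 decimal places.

spectrum of D⁻¹(L+U) = {cos(kπ/145) : 1≤k≤144}; ρ_J = cos(π/145) = 0.999765.
1 − cos²(π/145) = sin²(π/145) ⇒ √(1−ρ_J²) = sin(π/145) = 0.0216645.
Young: ω* = 2/(1+√(1−ρ_J²)) = 2/(1+0.0216645) = 2/1.0216645 = 1.957590.
and ρ(B_{ω*}) = 1.957590 − 1 = 0.957590.

ρ_SOR = 0.957590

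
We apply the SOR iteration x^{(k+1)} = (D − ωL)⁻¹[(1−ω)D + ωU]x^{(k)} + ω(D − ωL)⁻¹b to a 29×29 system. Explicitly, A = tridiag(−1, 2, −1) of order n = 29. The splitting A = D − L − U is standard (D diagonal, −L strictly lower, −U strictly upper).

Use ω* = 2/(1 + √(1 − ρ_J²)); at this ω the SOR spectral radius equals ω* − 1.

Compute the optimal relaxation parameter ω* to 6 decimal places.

ω* = 1.810727

spectrum of D⁻¹(L+U) = {cos(kπ/30) : 1≤k≤29}; ρ_J = cos(π/30) = 0.994522.
√(1−ρ_J²) = |sin(π/30)| = 0.1045285
ω* = 2/(1+0.1045285) = 1.810727
[ρ_SOR] ω* − 1 = 0.810727.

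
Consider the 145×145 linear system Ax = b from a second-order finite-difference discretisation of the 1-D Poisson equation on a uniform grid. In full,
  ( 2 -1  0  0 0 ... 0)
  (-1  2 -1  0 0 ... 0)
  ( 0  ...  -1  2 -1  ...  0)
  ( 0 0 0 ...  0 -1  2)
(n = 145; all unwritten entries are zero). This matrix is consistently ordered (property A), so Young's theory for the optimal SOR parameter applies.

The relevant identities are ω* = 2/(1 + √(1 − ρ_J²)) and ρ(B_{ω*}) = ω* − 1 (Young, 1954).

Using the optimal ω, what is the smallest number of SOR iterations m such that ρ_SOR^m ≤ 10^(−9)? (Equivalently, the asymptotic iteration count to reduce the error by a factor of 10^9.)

m = 482

spectrum of D⁻¹(L+U) = {cos(kπ/146) : 1≤k≤145}; ρ_J = cos(π/146) = 0.9997685.
√(1−ρ_J²) = |sin(π/146)| = 0.0215161
Then 2/(1+√(1−ρ_J²)) = 2/(1+0.0215161); ω* = 2/1.0215161 = 1.9578742.
and ρ(B_{ω*}) = 1.9578742 − 1 = 0.9578742.
Need (0.9578742)^m ≤ 10^(−9): m ≥ 9·ln10/|ln 0.9578742| = 20.7233/0.0430388 = 481.503 ⇒ m = 482.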